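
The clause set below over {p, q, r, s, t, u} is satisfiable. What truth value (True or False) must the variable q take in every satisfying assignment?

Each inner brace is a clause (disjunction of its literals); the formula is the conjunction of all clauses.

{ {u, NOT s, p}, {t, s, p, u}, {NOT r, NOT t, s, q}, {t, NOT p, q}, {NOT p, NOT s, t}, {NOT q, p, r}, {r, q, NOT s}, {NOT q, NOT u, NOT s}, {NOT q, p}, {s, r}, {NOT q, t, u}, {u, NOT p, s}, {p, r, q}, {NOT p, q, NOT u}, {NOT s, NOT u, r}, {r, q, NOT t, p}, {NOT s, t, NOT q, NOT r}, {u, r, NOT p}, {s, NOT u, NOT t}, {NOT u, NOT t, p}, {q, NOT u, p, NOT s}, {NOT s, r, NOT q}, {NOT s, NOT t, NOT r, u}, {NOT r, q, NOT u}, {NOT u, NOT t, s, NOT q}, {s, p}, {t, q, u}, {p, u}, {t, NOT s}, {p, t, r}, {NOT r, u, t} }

Suppose q = false.
Branch on t: set t = true.
Branch on r: set r = false.
Unit clause (NOT s) forces s = false.
But (s) is also a unit clause — contradiction.
Undo r and try r = true.
Unit clause (s) forces s = true.
Unit clause (u) forces u = true.
But (NOT u) is also a unit clause — contradiction.
Neither r = true nor r = false works.
Undo t and try t = false.
Unit clause (NOT p) forces p = false.
Unit clause (r) forces r = true.
Unit clause (NOT u) forces u = false.
But (u) is also a unit clause — contradiction.
Neither t = true nor t = false works.
So every satisfying assignment has q = True.

True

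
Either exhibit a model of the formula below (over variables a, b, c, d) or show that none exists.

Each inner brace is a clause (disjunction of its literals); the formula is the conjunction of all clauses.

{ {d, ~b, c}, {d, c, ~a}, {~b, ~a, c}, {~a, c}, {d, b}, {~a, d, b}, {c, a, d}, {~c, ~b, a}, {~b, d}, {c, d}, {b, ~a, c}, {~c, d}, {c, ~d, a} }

Try a = 1.
From the singleton clause (c), c = 1.
From the singleton clause (d), d = 1.
All clauses hold; b can take either value.

a: 1; b: 0; c: 1; d: 1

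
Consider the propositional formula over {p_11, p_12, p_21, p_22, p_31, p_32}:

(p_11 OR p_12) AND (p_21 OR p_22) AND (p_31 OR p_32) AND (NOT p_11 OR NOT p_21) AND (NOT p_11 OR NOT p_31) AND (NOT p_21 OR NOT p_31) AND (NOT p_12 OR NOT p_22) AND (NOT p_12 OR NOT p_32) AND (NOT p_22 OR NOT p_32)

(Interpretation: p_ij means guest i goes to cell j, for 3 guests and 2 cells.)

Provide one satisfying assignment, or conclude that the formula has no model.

Case p_11 = true:
The clause (NOT p_21) is unit, so p_21 = false.
The clause (p_22) is unit, so p_22 = true.
The clause (NOT p_31) is unit, so p_31 = false.
The clause (p_32) is unit, so p_32 = true.
That conflicts with the unit clause (NOT p_32).
So p_11 must be the other value — set p_11 = false.
The clause (p_12) is unit, so p_12 = true.
The clause (NOT p_22) is unit, so p_22 = false.
The clause (p_21) is unit, so p_21 = true.
The clause (NOT p_31) is unit, so p_31 = false.
The clause (p_32) is unit, so p_32 = true.
That conflicts with the unit clause (NOT p_32).
Neither p_11 = true nor p_11 = false works.

UNSATISFIABLE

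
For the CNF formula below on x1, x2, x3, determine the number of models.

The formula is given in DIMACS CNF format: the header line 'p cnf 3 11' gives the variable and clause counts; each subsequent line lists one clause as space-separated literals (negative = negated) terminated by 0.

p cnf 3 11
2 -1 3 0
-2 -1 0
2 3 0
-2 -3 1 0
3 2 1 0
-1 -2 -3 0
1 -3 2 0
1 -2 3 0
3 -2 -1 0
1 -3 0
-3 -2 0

There are 2^3 = 8 truth assignments over (x1, x2, x3).
Check each against the 11 clauses (columns in the order x1, x2, x3):
  F F F  ✗ fails (x2 ∨ x3)
  F F T  ✗ fails (x1 ∨ ¬x3 ∨ x2)
  F T F  ✗ fails (x1 ∨ ¬x2 ∨ x3)
  F T T  ✗ fails (¬x2 ∨ ¬x3 ∨ x1)
  T F F  ✗ fails (x2 ∨ ¬x1 ∨ x3)
  T F T  ✓ satisfies all
  T T F  ✗ fails (¬x2 ∨ ¬x1)
  T T T  ✗ fails (¬x2 ∨ ¬x1)
1 of the 8 rows is a model.

1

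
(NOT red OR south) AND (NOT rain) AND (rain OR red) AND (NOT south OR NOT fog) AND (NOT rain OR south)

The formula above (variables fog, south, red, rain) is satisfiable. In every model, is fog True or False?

False

Suppose fog = true.
From the singleton clause (NOT rain), rain = false.
From the singleton clause (red), red = true.
From the singleton clause (south), south = true.
But (NOT south) is also a unit clause — contradiction.
So every satisfying assignment has fog = False.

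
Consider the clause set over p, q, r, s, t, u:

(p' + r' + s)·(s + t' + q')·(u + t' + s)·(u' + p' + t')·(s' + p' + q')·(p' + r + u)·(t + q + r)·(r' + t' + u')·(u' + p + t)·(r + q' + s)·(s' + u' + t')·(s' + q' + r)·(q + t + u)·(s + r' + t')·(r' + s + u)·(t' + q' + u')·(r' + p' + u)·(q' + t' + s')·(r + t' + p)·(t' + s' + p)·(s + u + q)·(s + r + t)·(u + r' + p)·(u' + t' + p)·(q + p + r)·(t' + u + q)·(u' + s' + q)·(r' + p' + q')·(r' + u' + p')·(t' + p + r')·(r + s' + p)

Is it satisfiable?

Suppose p = 0.
Suppose u = 0.
Unit clause (r') forces r = 0.
Unit clause (t') forces t = 0.
Unit clause (q) forces q = 1.
Unit clause (s) forces s = 1.
Now (s') is unsatisfied and unit — conflict.
Backtrack on u: now try u = 1.
Unit clause (t) forces t = 1.
Now (t') is unsatisfied and unit — conflict.
Neither u = 1 nor u = 0 works.
Backtrack on p: now try p = 1.
Suppose r = 0.
Unit clause (u) forces u = 1.
Unit clause (t') forces t = 0.
Unit clause (q) forces q = 1.
Unit clause (s') forces s = 0.
Now (s) is unsatisfied and unit — conflict.
Backtrack on r: now try r = 1.
Unit clause (s) forces s = 1.
Unit clause (q') forces q = 0.
Unit clause (u) forces u = 1.
Now (u') is unsatisfied and unit — conflict.
Neither r = 1 nor r = 0 works.
Neither p = 1 nor p = 0 works.
No assignment satisfies every clause.

Unsatisfiable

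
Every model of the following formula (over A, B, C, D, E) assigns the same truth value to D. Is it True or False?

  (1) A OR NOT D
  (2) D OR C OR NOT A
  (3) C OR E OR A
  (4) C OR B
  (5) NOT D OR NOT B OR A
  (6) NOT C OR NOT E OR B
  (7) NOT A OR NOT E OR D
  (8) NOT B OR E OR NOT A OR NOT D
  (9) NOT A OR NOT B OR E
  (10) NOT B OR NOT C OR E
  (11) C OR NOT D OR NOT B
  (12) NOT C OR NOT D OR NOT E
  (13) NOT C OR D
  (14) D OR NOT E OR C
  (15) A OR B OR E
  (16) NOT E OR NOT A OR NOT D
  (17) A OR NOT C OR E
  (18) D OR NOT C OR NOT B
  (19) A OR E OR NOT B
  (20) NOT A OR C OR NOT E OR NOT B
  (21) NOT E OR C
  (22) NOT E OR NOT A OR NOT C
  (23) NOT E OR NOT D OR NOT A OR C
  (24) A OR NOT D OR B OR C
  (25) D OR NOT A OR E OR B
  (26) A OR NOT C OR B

True

Suppose D = false.
The clause (NOT C) is unit, so C = false.
The clause (NOT A) is unit, so A = false.
The clause (E) is unit, so E = true.
That conflicts with the unit clause (NOT E).
So every satisfying assignment has D = True.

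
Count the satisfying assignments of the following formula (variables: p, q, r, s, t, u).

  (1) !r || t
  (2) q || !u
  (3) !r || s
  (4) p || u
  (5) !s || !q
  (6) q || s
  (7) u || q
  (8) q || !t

There are 2^6 = 64 truth assignments over (p, q, r, s, t, u).
Split on s. With s = true, the clauses containing s are satisfied and !s drops from the rest; 0 of the 2^5 = 32 assignments to the other variables satisfy what remains.
With s = false, by the same count on the reduced clause set, 6 assignments work.
(One model: p=F, q=T, r=F, s=F, t=F, u=T.)
Total: 0 + 6 = 6.

6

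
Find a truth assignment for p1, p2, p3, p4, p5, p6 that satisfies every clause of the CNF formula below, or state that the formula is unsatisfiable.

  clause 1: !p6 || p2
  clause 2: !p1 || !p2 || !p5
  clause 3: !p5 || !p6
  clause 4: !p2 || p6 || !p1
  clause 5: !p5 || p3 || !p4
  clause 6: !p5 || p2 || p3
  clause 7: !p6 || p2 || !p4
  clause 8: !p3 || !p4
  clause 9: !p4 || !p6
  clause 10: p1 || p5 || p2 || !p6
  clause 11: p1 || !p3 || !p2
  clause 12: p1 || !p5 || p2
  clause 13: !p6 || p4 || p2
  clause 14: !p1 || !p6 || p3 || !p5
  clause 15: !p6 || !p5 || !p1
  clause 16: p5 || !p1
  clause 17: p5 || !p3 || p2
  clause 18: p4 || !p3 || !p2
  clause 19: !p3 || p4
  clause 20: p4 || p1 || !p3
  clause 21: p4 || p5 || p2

Case p6 = true:
(p2) alone gives p2 = true.
(!p5) alone gives p5 = false.
(!p4) alone gives p4 = false.
(!p1) alone gives p1 = false.
(!p3) alone gives p3 = false.
All clauses are satisfied.

p1 ↦ false, p2 ↦ true, p3 ↦ false, p4 ↦ false, p5 ↦ false, p6 ↦ true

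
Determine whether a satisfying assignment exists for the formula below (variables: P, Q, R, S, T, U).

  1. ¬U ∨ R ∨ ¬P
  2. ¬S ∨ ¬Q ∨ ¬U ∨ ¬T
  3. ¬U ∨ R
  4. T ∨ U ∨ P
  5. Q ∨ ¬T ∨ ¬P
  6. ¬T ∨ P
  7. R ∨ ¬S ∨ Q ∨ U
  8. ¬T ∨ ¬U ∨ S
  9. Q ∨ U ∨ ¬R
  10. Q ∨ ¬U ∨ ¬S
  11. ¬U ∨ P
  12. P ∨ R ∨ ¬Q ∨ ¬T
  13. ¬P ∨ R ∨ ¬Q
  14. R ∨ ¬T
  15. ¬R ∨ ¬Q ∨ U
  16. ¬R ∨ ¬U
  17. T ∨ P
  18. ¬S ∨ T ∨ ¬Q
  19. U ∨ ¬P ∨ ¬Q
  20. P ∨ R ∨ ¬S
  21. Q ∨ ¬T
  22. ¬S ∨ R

Yes

Suppose U = False.
Suppose T = False.
From the singleton clause (P), P = True.
From the singleton clause (¬Q), Q = False.
From the singleton clause (¬R), R = False.
From the singleton clause (¬S), S = False.
This assignment satisfies each clause.
A satisfying assignment: P: True, Q: False, R: False, S: False, T: False, U: False.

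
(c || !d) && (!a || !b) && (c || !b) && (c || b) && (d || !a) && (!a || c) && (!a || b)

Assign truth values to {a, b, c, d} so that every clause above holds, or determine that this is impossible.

a ↦ false,  b ↦ true,  c ↦ true,  d ↦ true

Branch on c: set c = true.
Branch on a: set a = false.
No clause remains; b, d are free.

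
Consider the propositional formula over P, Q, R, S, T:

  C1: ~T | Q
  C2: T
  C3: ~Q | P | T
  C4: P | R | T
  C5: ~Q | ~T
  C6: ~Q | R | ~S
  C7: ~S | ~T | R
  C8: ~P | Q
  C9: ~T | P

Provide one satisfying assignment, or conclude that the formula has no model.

(T) alone gives T = 1.
(Q) alone gives Q = 1.
But (~Q) is also a unit clause — contradiction.

UNSATISFIABLE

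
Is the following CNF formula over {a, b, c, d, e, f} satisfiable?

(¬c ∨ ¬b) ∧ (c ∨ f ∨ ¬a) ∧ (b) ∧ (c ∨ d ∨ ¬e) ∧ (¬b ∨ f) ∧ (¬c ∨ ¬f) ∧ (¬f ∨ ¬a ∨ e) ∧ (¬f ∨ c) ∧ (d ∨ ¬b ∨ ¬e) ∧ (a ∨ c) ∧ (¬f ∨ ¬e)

Unit clause (b) forces b = True.
Unit clause (¬c) forces c = False.
Unit clause (f) forces f = True.
But (¬f) is also a unit clause — contradiction.
No assignment satisfies every clause.

No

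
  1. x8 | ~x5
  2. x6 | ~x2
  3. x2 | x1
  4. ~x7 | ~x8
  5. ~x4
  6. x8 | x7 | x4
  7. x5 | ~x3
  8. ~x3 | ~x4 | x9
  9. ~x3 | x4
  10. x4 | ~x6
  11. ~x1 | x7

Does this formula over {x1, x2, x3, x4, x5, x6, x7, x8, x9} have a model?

The clause (~x4) is unit, so x4 = 0.
The clause (~x3) is unit, so x3 = 0.
The clause (~x6) is unit, so x6 = 0.
The clause (~x2) is unit, so x2 = 0.
The clause (x1) is unit, so x1 = 1.
The clause (x7) is unit, so x7 = 1.
The clause (~x8) is unit, so x8 = 0.
The clause (~x5) is unit, so x5 = 0.
No clause remains; x9 is free.
A satisfying assignment: x1: 1,  x2: 0,  x3: 0,  x4: 0,  x5: 0,  x6: 0,  x7: 1,  x8: 0,  x9: 0.

Yes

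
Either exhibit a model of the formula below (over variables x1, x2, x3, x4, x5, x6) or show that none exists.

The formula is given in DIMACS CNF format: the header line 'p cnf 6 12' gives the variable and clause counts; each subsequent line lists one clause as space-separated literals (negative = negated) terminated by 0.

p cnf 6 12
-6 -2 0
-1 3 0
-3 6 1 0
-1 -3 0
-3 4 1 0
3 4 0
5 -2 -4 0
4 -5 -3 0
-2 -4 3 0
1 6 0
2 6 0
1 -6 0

Try x6 = False.
The clause (x1) is unit, so x1 = True.
The clause (x3) is unit, so x3 = True.
Now (¬x3) is unsatisfied and unit — conflict.
Backtrack on x6: now try x6 = True.
The clause (¬x2) is unit, so x2 = False.
The clause (x1) is unit, so x1 = True.
The clause (x3) is unit, so x3 = True.
Now (¬x3) is unsatisfied and unit — conflict.
Both values of x6 lead to a conflict.

UNSATISFIABLE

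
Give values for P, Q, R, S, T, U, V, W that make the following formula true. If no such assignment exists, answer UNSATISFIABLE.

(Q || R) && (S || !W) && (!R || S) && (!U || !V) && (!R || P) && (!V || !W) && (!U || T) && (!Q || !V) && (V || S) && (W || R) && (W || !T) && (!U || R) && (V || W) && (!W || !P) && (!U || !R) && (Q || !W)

P=false,  Q=true,  R=false,  S=true,  T=true,  U=false,  V=false,  W=true

Case Q = true:
Unit clause (!V) forces V = false.
Unit clause (S) forces S = true.
Unit clause (W) forces W = true.
Unit clause (!P) forces P = false.
Unit clause (!R) forces R = false.
Unit clause (!U) forces U = false.
No clause remains; T is free.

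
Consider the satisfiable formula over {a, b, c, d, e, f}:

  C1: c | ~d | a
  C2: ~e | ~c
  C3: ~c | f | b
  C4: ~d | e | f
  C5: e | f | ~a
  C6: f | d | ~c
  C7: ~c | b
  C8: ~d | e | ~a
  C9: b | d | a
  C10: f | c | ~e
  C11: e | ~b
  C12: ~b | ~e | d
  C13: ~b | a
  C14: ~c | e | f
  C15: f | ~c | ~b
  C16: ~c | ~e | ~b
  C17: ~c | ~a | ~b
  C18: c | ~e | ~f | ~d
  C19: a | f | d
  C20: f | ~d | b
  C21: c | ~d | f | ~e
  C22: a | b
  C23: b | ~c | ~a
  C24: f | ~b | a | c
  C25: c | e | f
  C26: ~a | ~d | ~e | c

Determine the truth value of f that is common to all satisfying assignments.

True

Suppose f = 0.
Suppose e = 0.
From the singleton clause (~d), d = 0.
From the singleton clause (~a), a = 0.
That conflicts with the unit clause (a).
Undo e and try e = 1.
From the singleton clause (~c), c = 0.
That conflicts with the unit clause (c).
Both values of e lead to a conflict.
So every satisfying assignment has f = True.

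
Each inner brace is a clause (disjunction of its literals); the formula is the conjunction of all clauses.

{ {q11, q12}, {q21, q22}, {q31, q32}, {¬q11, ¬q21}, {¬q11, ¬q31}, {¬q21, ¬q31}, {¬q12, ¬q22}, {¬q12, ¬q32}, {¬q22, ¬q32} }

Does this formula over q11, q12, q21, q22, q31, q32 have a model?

Case q11 = True:
(¬q21) alone gives q21 = False.
(q22) alone gives q22 = True.
(¬q31) alone gives q31 = False.
(q32) alone gives q32 = True.
But (¬q32) is also a unit clause — contradiction.
So q11 must be the other value — set q11 = False.
(q12) alone gives q12 = True.
(¬q22) alone gives q22 = False.
(q21) alone gives q21 = True.
(¬q31) alone gives q31 = False.
(q32) alone gives q32 = True.
But (¬q32) is also a unit clause — contradiction.
Neither q11 = True nor q11 = False works.
No assignment satisfies every clause.

No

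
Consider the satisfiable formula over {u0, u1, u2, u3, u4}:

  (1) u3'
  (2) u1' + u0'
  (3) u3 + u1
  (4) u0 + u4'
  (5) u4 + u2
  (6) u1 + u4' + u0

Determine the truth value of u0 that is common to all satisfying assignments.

Suppose u0 = 1.
(u3') alone gives u3 = 0.
(u1') alone gives u1 = 0.
That conflicts with the unit clause (u1).
So every satisfying assignment has u0 = False.

False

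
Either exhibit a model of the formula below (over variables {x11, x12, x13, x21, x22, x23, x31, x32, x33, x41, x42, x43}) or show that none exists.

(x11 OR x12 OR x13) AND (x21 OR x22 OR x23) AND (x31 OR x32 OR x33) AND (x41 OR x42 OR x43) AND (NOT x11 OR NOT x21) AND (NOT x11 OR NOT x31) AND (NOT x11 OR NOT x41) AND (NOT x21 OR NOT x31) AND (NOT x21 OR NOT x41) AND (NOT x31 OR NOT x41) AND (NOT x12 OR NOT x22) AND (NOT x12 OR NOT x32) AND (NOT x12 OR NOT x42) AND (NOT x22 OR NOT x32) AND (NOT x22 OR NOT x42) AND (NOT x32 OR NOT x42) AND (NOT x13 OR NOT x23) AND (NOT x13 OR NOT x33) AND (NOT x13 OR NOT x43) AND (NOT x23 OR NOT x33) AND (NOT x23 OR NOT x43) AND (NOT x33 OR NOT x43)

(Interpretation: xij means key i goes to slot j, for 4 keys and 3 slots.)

Suppose x11 = false.
Suppose x12 = true.
From the singleton clause (NOT x22), x22 = false.
From the singleton clause (NOT x32), x32 = false.
From the singleton clause (NOT x42), x42 = false.
Suppose x21 = true.
From the singleton clause (NOT x31), x31 = false.
From the singleton clause (x33), x33 = true.
From the singleton clause (NOT x41), x41 = false.
From the singleton clause (x43), x43 = true.
But (NOT x43) is also a unit clause — contradiction.
That branch fails; take x21 = false instead.
From the singleton clause (x23), x23 = true.
From the singleton clause (NOT x13), x13 = false.
From the singleton clause (NOT x33), x33 = false.
From the singleton clause (x31), x31 = true.
From the singleton clause (NOT x41), x41 = false.
From the singleton clause (x43), x43 = true.
But (NOT x43) is also a unit clause — contradiction.
Neither x21 = true nor x21 = false works.
That branch fails; take x12 = false instead.
From the singleton clause (x13), x13 = true.
From the singleton clause (NOT x23), x23 = false.
From the singleton clause (NOT x33), x33 = false.
From the singleton clause (NOT x43), x43 = false.
Suppose x21 = true.
From the singleton clause (NOT x31), x31 = false.
From the singleton clause (x32), x32 = true.
From the singleton clause (NOT x41), x41 = false.
From the singleton clause (x42), x42 = true.
But (NOT x42) is also a unit clause — contradiction.
That branch fails; take x21 = false instead.
From the singleton clause (x22), x22 = true.
From the singleton clause (NOT x32), x32 = false.
From the singleton clause (x31), x31 = true.
From the singleton clause (NOT x41), x41 = false.
From the singleton clause (x42), x42 = true.
But (NOT x42) is also a unit clause — contradiction.
Neither x21 = true nor x21 = false works.
Neither x12 = true nor x12 = false works.
That branch fails; take x11 = true instead.
From the singleton clause (NOT x21), x21 = false.
From the singleton clause (NOT x31), x31 = false.
From the singleton clause (NOT x41), x41 = false.
Suppose x22 = true.
From the singleton clause (NOT x12), x12 = false.
From the singleton clause (NOT x32), x32 = false.
From the singleton clause (x33), x33 = true.
From the singleton clause (NOT x42), x42 = false.
From the singleton clause (x43), x43 = true.
But (NOT x43) is also a unit clause — contradiction.
That branch fails; take x22 = false instead.
From the singleton clause (x23), x23 = true.
From the singleton clause (NOT x13), x13 = false.
From the singleton clause (NOT x33), x33 = false.
From the singleton clause (x32), x32 = true.
From the singleton clause (NOT x12), x12 = false.
From the singleton clause (NOT x42), x42 = false.
From the singleton clause (x43), x43 = true.
But (NOT x43) is also a unit clause — contradiction.
Neither x22 = true nor x22 = false works.
Neither x11 = true nor x11 = false works.

UNSATISFIABLE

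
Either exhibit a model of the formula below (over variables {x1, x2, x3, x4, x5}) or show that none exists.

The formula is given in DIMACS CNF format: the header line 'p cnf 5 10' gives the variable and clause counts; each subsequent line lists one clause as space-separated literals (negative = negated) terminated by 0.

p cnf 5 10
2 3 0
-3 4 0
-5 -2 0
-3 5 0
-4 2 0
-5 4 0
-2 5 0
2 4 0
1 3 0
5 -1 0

UNSATISFIABLE

Case x2 = True:
Unit clause (¬x5) forces x5 = False.
But (x5) is also a unit clause — contradiction.
Backtrack on x2: now try x2 = False.
Unit clause (x3) forces x3 = True.
Unit clause (x4) forces x4 = True.
But (¬x4) is also a unit clause — contradiction.
Neither x2 = True nor x2 = False works.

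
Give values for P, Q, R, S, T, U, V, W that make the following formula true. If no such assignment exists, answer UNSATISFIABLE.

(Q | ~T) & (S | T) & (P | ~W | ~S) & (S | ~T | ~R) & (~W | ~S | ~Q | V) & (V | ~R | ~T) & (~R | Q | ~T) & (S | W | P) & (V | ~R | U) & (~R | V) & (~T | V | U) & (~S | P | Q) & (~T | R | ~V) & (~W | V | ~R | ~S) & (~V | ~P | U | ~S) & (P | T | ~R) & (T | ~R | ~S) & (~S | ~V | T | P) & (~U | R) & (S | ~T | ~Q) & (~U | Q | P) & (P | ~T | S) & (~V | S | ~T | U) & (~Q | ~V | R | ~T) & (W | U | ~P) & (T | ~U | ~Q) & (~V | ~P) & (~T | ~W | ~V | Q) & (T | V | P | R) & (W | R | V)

Branch on Q: set Q = 1.
Branch on S: set S = 1.
Branch on P: set P = 0.
(~W) alone gives W = 0.
Branch on R: set R = 1.
(V) alone gives V = 1.
(T) alone gives T = 1.
All clauses hold; U can take either value.

P=0; Q=1; R=1; S=1; T=1; U=1; V=1; W=0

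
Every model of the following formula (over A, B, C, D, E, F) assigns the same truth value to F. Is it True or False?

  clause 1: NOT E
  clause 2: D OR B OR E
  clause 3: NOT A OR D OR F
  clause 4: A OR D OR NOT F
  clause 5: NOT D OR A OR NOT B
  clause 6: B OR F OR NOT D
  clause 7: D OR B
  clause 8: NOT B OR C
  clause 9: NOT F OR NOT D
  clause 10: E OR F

Suppose F = false.
(NOT E) alone gives E = false.
Now (E) is unsatisfied and unit — conflict.
So every satisfying assignment has F = True.

True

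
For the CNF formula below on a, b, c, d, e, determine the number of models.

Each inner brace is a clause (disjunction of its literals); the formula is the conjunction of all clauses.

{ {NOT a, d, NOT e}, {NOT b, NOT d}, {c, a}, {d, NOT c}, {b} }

There are 2^5 = 32 truth assignments over (a, b, c, d, e).
Split on e. With e = true, the clauses containing e are satisfied and NOT e drops from the rest; 0 of the 2^4 = 16 assignments to the other variables satisfy what remains.
With e = false, by the same count on the reduced clause set, 1 assignment works.
(One model: a=T, b=T, c=F, d=F, e=F.)
Total: 0 + 1 = 1.

1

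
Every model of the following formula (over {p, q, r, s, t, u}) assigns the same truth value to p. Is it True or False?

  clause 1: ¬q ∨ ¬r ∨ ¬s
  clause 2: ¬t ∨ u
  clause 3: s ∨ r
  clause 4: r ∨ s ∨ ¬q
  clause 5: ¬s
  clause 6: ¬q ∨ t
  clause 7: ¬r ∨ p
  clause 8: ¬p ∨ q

True

Suppose p = False.
The clause (¬s) is unit, so s = False.
The clause (r) is unit, so r = True.
But (¬r) is also a unit clause — contradiction.
So every satisfying assignment has p = True.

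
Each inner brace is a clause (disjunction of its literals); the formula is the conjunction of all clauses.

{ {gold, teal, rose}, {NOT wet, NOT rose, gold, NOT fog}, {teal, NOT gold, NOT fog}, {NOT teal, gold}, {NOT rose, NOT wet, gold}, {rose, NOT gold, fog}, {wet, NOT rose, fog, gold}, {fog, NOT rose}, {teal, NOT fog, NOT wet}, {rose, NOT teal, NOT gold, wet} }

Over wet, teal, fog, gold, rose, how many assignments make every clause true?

4

There are 2^5 = 32 truth assignments over (wet, teal, fog, gold, rose).
Split on teal. With teal = true, the clauses containing teal are satisfied and NOT teal drops from the rest; 3 of the 2^4 = 16 assignments to the other variables satisfy what remains.
With teal = false, by the same count on the reduced clause set, 1 assignment works.
(One model: wet=F, teal=F, fog=T, gold=F, rose=T.)
Total: 3 + 1 = 4.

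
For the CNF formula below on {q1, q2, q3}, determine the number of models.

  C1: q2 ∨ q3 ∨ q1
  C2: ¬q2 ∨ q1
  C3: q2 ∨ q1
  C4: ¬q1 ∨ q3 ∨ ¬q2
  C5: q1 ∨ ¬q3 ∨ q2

There are 2^3 = 8 truth assignments over (q1, q2, q3).
Check each against the 5 clauses (columns in the order q1, q2, q3):
  F F F  ✗ fails (q2 ∨ q3 ∨ q1)
  F F T  ✗ fails (q2 ∨ q1)
  F T F  ✗ fails (¬q2 ∨ q1)
  F T T  ✗ fails (¬q2 ∨ q1)
  T F F  ✓ satisfies all
  T F T  ✓ satisfies all
  T T F  ✗ fails (¬q1 ∨ q3 ∨ ¬q2)
  T T T  ✓ satisfies all
3 of the 8 rows are models.

3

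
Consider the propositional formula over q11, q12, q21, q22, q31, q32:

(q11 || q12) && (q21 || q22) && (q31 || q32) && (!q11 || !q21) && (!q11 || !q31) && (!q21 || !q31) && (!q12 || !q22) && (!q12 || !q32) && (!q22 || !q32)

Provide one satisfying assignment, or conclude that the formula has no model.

UNSATISFIABLE

Case q11 = true:
From the singleton clause (!q21), q21 = false.
From the singleton clause (q22), q22 = true.
From the singleton clause (!q31), q31 = false.
From the singleton clause (q32), q32 = true.
But (!q32) is also a unit clause — contradiction.
Backtrack on q11: now try q11 = false.
From the singleton clause (q12), q12 = true.
From the singleton clause (!q22), q22 = false.
From the singleton clause (q21), q21 = true.
From the singleton clause (!q31), q31 = false.
From the singleton clause (q32), q32 = true.
But (!q32) is also a unit clause — contradiction.
Both values of q11 lead to a conflict.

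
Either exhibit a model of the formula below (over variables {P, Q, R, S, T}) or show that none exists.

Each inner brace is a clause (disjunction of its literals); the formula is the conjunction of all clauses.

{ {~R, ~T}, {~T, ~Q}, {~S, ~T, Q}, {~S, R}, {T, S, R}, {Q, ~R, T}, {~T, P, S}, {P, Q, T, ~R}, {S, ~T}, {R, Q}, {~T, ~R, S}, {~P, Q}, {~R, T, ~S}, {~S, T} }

Try R = 1.
(~T) alone gives T = 0.
(Q) alone gives Q = 1.
(~S) alone gives S = 0.
All clauses hold; P can take either value.

P ↦ 0,  Q ↦ 1,  R ↦ 1,  S ↦ 0,  T ↦ 0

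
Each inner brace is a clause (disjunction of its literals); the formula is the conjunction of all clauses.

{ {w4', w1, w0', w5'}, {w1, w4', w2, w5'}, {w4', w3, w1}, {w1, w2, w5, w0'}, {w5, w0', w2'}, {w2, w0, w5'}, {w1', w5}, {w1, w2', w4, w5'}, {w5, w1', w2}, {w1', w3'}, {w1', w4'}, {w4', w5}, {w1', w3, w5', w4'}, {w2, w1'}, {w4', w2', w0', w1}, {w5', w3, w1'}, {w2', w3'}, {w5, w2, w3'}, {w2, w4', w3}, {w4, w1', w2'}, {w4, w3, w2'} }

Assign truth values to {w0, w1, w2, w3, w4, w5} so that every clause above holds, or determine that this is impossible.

w0: 1, w1: 0, w2: 0, w3: 1, w4: 0, w5: 1

Suppose w1 = 0.
Suppose w4 = 0.
Suppose w2 = 0.
Suppose w5 = 1.
From the singleton clause (w0), w0 = 1.
Every clause is now satisfied; w3 is unconstrained.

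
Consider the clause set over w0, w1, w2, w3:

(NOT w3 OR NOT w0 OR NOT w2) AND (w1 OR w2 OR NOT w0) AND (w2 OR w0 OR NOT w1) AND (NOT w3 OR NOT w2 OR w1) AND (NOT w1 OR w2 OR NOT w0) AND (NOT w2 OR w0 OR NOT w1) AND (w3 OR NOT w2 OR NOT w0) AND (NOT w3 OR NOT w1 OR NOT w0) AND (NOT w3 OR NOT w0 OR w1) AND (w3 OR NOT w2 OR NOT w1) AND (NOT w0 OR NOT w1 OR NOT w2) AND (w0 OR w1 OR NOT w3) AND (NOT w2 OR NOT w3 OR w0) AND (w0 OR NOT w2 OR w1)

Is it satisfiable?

Yes

Case w3 = false:
Case w2 = false:
Case w1 = false:
The clause (NOT w0) is unit, so w0 = false.
Every clause now holds.
A satisfying assignment: w0=false,  w1=false,  w2=false,  w3=false.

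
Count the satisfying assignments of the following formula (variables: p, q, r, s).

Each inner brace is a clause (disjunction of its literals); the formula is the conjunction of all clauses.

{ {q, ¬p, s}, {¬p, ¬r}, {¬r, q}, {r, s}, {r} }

There are 2^4 = 16 truth assignments over (p, q, r, s).
Check each against the 5 clauses (columns in the order p, q, r, s):
  F F F F  ✗ fails (r ∨ s)
  F F F T  ✗ fails (r)
  F F T F  ✗ fails (¬r ∨ q)
  F F T T  ✗ fails (¬r ∨ q)
  F T F F  ✗ fails (r ∨ s)
  F T F T  ✗ fails (r)
  F T T F  ✓ satisfies all
  F T T T  ✓ satisfies all
  T F F F  ✗ fails (q ∨ ¬p ∨ s)
  T F F T  ✗ fails (r)
  T F T F  ✗ fails (q ∨ ¬p ∨ s)
  T F T T  ✗ fails (¬p ∨ ¬r)
  T T F F  ✗ fails (r ∨ s)
  T T F T  ✗ fails (r)
  T T T F  ✗ fails (¬p ∨ ¬r)
  T T T T  ✗ fails (¬p ∨ ¬r)
2 of the 16 rows are models.

2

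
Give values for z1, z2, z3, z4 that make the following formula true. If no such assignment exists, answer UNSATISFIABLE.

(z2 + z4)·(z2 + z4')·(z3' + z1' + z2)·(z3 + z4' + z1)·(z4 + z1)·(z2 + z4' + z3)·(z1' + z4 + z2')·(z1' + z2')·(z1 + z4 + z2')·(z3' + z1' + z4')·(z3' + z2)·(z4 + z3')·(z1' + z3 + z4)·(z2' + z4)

z1 ↦ 0,  z2 ↦ 1,  z3 ↦ 1,  z4 ↦ 1

Branch on z2: set z2 = 1.
From the singleton clause (z1'), z1 = 0.
From the singleton clause (z4), z4 = 1.
From the singleton clause (z3), z3 = 1.
All clauses are satisfied.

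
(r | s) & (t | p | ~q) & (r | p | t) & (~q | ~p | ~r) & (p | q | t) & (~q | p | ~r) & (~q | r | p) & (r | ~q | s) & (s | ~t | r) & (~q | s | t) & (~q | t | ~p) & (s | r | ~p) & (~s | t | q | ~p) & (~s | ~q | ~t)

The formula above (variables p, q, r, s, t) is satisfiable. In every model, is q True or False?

Suppose q = 1.
Case r = 1:
(~p) alone gives p = 0.
Now (p) is unsatisfied and unit — conflict.
Backtrack on r: now try r = 0.
(s) alone gives s = 1.
(p) alone gives p = 1.
(t) alone gives t = 1.
Now (~t) is unsatisfied and unit — conflict.
Either choice for r ends in contradiction.
So every satisfying assignment has q = False.

False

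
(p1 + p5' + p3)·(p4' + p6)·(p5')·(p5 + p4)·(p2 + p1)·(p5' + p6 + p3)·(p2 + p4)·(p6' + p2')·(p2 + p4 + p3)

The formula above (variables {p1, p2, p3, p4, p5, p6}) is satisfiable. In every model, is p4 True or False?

Suppose p4 = 0.
The clause (p5') is unit, so p5 = 0.
Now (p5) is unsatisfied and unit — conflict.
So every satisfying assignment has p4 = True.

True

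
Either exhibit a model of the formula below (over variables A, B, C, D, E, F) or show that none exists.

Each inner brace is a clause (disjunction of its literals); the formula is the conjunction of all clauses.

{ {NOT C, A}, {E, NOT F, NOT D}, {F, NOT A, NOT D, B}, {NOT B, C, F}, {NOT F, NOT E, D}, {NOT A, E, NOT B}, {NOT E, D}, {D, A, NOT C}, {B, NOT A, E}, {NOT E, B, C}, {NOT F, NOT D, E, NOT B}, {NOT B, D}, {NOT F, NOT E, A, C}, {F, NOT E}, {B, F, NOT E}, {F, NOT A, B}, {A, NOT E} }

A: false, B: false, C: false, D: true, E: false, F: false

Try C = false.
Try B = false.
Unit clause (NOT E) forces E = false.
Unit clause (NOT A) forces A = false.
Try F = false.
No clause remains; D is free.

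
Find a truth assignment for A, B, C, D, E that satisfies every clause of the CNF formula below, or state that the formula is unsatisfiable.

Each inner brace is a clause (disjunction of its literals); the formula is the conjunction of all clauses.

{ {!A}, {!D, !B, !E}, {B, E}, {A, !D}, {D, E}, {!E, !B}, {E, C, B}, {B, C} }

From the singleton clause (!A), A = false.
From the singleton clause (!D), D = false.
From the singleton clause (E), E = true.
From the singleton clause (!B), B = false.
From the singleton clause (C), C = true.
This assignment satisfies each clause.

A=false; B=false; C=true; D=false; E=true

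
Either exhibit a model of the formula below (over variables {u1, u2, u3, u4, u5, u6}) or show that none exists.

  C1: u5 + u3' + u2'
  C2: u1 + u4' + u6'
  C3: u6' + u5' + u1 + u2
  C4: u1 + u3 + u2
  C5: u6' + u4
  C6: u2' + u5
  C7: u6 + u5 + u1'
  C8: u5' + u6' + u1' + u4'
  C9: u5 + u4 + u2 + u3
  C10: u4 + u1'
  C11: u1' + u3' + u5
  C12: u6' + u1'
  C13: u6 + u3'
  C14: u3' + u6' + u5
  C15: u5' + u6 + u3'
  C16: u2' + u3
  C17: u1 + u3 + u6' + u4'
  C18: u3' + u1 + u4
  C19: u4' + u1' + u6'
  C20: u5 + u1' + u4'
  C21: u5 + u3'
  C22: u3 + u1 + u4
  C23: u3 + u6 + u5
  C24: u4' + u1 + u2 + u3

Branch on u6: set u6 = 0.
Unit clause (u3') forces u3 = 0.
Unit clause (u2') forces u2 = 0.
Unit clause (u1) forces u1 = 1.
Unit clause (u5) forces u5 = 1.
Unit clause (u4) forces u4 = 1.
Every clause now holds.

u1: 1,  u2: 0,  u3: 0,  u4: 1,  u5: 1,  u6: 0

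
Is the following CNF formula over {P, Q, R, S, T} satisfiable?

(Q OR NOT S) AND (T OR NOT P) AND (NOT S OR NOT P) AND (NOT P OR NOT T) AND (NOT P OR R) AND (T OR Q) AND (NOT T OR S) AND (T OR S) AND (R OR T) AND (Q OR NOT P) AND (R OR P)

Branch on Q: set Q = true.
Branch on T: set T = false.
From the singleton clause (NOT P), P = false.
From the singleton clause (S), S = true.
From the singleton clause (R), R = true.
Every clause now holds.
A satisfying assignment: P: false,  Q: true,  R: true,  S: true,  T: false.

Yes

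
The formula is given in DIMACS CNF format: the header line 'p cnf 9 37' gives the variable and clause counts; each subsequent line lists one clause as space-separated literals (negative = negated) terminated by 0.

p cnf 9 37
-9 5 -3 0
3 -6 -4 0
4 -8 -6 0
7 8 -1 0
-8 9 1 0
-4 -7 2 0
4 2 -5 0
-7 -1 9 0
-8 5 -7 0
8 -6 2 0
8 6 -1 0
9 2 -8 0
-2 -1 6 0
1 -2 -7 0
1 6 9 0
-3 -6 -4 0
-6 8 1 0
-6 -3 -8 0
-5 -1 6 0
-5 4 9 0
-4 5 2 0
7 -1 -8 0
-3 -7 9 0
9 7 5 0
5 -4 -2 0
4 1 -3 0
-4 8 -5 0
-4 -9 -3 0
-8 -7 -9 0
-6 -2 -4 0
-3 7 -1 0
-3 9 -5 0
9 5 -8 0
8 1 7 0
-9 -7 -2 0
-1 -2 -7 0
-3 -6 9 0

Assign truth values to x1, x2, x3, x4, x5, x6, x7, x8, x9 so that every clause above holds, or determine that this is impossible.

Branch on x9: set x9 = True.
Branch on x5: set x5 = False.
(¬x3) alone gives x3 = False.
Branch on x6: set x6 = False.
Branch on x8: set x8 = True.
(¬x7) alone gives x7 = False.
(¬x1) alone gives x1 = False.
Branch on x4: set x4 = False.
All clauses hold; x2 can take either value.

x1=False, x2=True, x3=False, x4=False, x5=False, x6=False, x7=False, x8=True, x9=True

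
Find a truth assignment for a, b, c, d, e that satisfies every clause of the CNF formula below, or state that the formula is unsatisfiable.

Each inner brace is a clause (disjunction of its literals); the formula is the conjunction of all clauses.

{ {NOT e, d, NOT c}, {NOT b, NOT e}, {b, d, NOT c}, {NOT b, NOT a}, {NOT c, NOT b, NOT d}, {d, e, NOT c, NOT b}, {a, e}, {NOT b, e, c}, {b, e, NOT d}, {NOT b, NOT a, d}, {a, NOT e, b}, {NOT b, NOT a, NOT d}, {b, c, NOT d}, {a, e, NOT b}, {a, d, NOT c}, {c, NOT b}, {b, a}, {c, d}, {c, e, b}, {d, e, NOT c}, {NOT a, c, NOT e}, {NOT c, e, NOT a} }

Suppose b = false.
The clause (a) is unit, so a = true.
Suppose d = true.
The clause (e) is unit, so e = true.
The clause (c) is unit, so c = true.
Every clause now holds.

a=true; b=false; c=true; d=true; e=true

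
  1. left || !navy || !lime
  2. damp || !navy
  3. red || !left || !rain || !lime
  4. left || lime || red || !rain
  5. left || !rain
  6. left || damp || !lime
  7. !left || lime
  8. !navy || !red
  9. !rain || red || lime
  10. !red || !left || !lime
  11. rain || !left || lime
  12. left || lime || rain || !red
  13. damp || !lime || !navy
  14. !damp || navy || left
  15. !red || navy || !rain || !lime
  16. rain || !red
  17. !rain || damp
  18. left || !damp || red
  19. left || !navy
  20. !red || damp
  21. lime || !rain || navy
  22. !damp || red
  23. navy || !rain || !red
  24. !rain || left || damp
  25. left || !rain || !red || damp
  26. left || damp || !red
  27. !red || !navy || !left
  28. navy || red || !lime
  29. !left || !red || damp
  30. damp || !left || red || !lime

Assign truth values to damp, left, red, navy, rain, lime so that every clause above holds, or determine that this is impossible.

damp: false, left: false, red: false, navy: false, rain: false, lime: false

Try damp = false.
From the singleton clause (!navy), navy = false.
From the singleton clause (!rain), rain = false.
From the singleton clause (!red), red = false.
From the singleton clause (!lime), lime = false.
From the singleton clause (!left), left = false.
All clauses are satisfied.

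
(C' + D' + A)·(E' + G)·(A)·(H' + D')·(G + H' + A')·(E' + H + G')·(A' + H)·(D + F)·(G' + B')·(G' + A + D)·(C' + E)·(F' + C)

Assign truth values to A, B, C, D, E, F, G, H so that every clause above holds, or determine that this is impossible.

Unit clause (A) forces A = 1.
Unit clause (H) forces H = 1.
Unit clause (D') forces D = 0.
Unit clause (G) forces G = 1.
Unit clause (F) forces F = 1.
Unit clause (B') forces B = 0.
Unit clause (C) forces C = 1.
Unit clause (E) forces E = 1.
All clauses are satisfied.

A=1; B=0; C=1; D=0; E=1; F=1; G=1; H=1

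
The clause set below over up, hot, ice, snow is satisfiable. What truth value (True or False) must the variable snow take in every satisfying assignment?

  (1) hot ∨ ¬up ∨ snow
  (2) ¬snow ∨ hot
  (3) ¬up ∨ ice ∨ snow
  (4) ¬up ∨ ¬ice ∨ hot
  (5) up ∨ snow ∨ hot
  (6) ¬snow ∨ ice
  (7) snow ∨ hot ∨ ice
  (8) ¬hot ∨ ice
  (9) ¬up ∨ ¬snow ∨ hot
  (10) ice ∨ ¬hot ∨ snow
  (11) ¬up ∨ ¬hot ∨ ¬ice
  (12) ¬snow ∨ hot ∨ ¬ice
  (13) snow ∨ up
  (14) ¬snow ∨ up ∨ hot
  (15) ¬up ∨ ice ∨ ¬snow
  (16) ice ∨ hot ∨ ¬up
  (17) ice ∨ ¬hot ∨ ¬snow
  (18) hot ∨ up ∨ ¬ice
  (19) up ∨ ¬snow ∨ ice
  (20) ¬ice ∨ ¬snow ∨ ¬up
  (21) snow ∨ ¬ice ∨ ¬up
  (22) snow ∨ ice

True

Suppose snow = False.
Unit clause (up) forces up = True.
Unit clause (hot) forces hot = True.
Unit clause (ice) forces ice = True.
Now (¬ice) is unsatisfied and unit — conflict.
So every satisfying assignment has snow = True.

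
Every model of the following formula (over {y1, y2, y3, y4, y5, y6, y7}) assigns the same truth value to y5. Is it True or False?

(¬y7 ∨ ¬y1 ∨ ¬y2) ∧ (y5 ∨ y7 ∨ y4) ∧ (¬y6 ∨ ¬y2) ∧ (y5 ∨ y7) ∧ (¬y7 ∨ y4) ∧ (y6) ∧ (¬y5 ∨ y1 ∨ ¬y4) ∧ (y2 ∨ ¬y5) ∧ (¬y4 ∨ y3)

Suppose y5 = True.
Unit clause (y6) forces y6 = True.
Unit clause (¬y2) forces y2 = False.
Now (y2) is unsatisfied and unit — conflict.
So every satisfying assignment has y5 = False.

False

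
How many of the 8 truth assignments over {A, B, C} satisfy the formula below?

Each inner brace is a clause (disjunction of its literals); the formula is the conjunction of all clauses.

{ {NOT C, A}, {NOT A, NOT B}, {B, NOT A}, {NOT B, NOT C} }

There are 2^3 = 8 truth assignments over (A, B, C).
Check each against the 4 clauses (columns in the order A, B, C):
  F F F  ✓ satisfies all
  F F T  ✗ fails (NOT C OR A)
  F T F  ✓ satisfies all
  F T T  ✗ fails (NOT C OR A)
  T F F  ✗ fails (B OR NOT A)
  T F T  ✗ fails (B OR NOT A)
  T T F  ✗ fails (NOT A OR NOT B)
  T T T  ✗ fails (NOT A OR NOT B)
2 of the 8 rows are models.

2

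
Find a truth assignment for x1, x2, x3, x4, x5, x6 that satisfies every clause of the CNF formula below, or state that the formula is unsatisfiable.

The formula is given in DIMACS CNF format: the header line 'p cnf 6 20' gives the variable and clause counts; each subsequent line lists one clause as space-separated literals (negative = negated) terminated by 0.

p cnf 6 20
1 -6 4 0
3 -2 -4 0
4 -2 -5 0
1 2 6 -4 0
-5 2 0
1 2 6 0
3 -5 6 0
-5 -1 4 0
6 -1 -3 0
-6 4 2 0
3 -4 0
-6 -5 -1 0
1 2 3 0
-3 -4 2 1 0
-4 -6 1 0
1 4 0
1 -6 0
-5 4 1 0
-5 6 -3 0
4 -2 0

Try x5 = False.
Try x3 = True.
Try x6 = True.
The clause (x1) is unit, so x1 = True.
Try x4 = True.
Every clause is now satisfied; x2 is unconstrained.

x1 ↦ True,  x2 ↦ True,  x3 ↦ True,  x4 ↦ True,  x5 ↦ False,  x6 ↦ True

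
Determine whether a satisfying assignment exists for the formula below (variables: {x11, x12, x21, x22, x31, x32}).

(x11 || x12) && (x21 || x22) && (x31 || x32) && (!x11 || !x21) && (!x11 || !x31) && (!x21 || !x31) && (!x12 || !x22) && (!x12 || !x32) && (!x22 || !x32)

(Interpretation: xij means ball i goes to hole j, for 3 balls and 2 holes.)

No, unsatisfiable

Suppose x11 = true.
From the singleton clause (!x21), x21 = false.
From the singleton clause (x22), x22 = true.
From the singleton clause (!x31), x31 = false.
From the singleton clause (x32), x32 = true.
But (!x32) is also a unit clause — contradiction.
So x11 must be the other value — set x11 = false.
From the singleton clause (x12), x12 = true.
From the singleton clause (!x22), x22 = false.
From the singleton clause (x21), x21 = true.
From the singleton clause (!x31), x31 = false.
From the singleton clause (x32), x32 = true.
But (!x32) is also a unit clause — contradiction.
Both values of x11 lead to a conflict.
No assignment satisfies every clause.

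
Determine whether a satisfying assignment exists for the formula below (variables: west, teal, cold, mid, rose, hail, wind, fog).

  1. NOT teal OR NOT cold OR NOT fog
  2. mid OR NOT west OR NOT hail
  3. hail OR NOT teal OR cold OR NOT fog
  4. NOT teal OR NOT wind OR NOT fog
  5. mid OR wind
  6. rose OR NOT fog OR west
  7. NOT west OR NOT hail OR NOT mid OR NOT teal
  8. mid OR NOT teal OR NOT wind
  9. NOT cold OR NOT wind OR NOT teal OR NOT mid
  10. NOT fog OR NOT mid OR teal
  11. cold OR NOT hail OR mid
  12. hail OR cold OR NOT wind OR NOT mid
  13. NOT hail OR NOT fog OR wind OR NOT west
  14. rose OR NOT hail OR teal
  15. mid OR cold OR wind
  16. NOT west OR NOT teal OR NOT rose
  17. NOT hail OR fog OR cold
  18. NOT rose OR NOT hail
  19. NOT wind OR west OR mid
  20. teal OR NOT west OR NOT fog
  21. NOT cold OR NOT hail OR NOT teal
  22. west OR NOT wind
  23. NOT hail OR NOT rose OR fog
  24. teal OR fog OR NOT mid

Case mid = true:
Case fog = false:
From the singleton clause (teal), teal = true.
Case west = true:
From the singleton clause (NOT hail), hail = false.
From the singleton clause (NOT rose), rose = false.
Case cold = true:
From the singleton clause (NOT wind), wind = false.
This assignment satisfies each clause.
A satisfying assignment: west: true; teal: true; cold: true; mid: true; rose: false; hail: false; wind: false; fog: false.

Yes, satisfiable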